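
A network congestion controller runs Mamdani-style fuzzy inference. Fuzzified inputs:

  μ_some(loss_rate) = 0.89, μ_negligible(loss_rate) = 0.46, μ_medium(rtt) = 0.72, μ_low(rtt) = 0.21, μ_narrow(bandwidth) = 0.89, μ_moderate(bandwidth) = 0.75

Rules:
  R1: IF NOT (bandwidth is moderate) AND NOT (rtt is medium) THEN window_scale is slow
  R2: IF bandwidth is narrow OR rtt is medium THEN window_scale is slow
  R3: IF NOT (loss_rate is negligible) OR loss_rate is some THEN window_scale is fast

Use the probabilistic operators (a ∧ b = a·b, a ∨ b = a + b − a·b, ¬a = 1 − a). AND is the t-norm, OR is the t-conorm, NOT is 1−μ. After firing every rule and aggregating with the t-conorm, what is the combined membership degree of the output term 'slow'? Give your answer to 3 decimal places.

0.971

R1: ¬moderate=1−0.75=0.25, ¬medium=1−0.72=0.28; AND[a·b] → w = 0.0700
R2: narrow=0.89, medium=0.72; OR[a + b − a·b] → w = 0.9692
R3: ¬negligible=1−0.46=0.54, some=0.89; OR[a + b − a·b] → w = 0.9494
Rules with consequent 'slow': {R1, R2} → strengths 0.0700, 0.9692
Aggregate via t-conorm [a + b − a·b]: 0.9714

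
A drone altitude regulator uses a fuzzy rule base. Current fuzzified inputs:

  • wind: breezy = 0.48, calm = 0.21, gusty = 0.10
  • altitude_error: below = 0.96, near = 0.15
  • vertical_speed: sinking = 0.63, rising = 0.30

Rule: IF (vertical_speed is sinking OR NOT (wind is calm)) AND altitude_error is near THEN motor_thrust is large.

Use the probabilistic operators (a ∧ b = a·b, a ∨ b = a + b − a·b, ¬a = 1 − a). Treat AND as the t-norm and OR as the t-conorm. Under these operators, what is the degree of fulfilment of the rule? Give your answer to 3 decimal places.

firing strength: (sinking=0.63 OR ¬calm=1−0.21=0.79) = 0.9223; AND[a·b] with near=0.15 → w = 0.1383

0.138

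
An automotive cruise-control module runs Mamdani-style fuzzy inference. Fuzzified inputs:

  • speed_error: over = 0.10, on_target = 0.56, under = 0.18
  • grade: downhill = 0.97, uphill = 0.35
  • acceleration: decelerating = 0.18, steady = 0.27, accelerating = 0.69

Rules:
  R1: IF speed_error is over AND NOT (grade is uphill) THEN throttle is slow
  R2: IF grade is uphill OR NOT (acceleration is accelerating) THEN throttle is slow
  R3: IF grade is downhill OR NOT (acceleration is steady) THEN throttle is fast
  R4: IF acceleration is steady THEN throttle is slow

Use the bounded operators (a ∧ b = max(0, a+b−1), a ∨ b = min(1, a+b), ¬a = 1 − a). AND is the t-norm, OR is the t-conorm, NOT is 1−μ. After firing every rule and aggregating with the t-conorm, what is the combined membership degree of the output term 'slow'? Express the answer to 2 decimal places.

R1: over=0.10, ¬uphill=1−0.35=0.65; AND[max(0, a+b−1)] → w = 0.00
R2: uphill=0.35, ¬accelerating=1−0.69=0.31; OR[min(1, a+b)] → w = 0.66
R3: downhill=0.97, ¬steady=1−0.27=0.73; OR[min(1, a+b)] → w = 1.00
R4: steady=0.27 → w = 0.27
Rules with consequent 'slow': {R1, R2, R4} → strengths 0.00, 0.66, 0.27
Aggregate via t-conorm [min(1, a+b)]: 0.93

0.93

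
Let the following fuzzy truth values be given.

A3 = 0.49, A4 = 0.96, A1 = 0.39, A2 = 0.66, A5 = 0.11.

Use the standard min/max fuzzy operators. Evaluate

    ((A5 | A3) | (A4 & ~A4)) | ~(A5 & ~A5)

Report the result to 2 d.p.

0.89

A5 | A3 = max(a, b) on (0.11, 0.49) = 0.49
~A4 = 1 − 0.96 = 0.04
A4 & ~A4 = min(a, b) on (0.96, 0.04) = 0.04
(A5 | A3) | (A4 & ~A4) = max(a, b) on (0.49, 0.04) = 0.49
~A5 = 1 − 0.11 = 0.89
A5 & ~A5 = min(a, b) on (0.11, 0.89) = 0.11
~(A5 & ~A5) = 1 − 0.11 = 0.89
((A5 | A3) | (A4 & ~A4)) | ~(A5 & ~A5) = max(a, b) on (0.49, 0.89) = 0.89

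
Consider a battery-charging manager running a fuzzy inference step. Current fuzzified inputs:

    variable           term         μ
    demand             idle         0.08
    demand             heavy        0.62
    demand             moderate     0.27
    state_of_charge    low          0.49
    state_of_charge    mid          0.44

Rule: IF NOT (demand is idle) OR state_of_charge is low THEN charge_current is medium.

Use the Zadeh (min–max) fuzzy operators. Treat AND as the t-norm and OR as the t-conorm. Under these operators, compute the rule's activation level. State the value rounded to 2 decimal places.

firing strength: ¬idle=1−0.08=0.92, low=0.49; OR[max(a, b)] → w = 0.92

0.92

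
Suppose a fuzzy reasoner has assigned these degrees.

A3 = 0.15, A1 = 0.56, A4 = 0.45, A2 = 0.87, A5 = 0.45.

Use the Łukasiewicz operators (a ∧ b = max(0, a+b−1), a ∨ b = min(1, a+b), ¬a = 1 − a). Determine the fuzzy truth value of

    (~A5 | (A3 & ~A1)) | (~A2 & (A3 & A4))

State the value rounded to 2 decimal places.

~A5 = 1 − 0.45 = 0.55
~A1 = 1 − 0.56 = 0.44
A3 & ~A1 = max(0, a+b−1) on (0.15, 0.44) = 0.00
~A5 | (A3 & ~A1) = min(1, a+b) on (0.55, 0.00) = 0.55
~A2 = 1 − 0.87 = 0.13
A3 & A4 = max(0, a+b−1) on (0.15, 0.45) = 0.00
~A2 & (A3 & A4) = max(0, a+b−1) on (0.13, 0.00) = 0.00
(~A5 | (A3 & ~A1)) | (~A2 & (A3 & A4)) = min(1, a+b) on (0.55, 0.00) = 0.55

0.55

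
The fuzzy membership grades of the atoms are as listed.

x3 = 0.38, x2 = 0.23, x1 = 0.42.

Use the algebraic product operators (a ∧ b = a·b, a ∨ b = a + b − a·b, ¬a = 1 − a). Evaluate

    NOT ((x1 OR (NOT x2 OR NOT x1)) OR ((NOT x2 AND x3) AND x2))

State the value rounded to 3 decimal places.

NOT x2 = 1 − 0.2300 = 0.7700
NOT x1 = 1 − 0.4200 = 0.5800
NOT x2 OR NOT x1 = a + b − a·b on (0.7700, 0.5800) = 0.9034
x1 OR (NOT x2 OR NOT x1) = a + b − a·b on (0.4200, 0.9034) = 0.9440
NOT x2 = 1 − 0.2300 = 0.7700
NOT x2 AND x3 = a·b on (0.7700, 0.3800) = 0.2926
(NOT x2 AND x3) AND x2 = a·b on (0.2926, 0.2300) = 0.0673
(x1 OR (NOT x2 OR NOT x1)) OR ((NOT x2 AND x3) AND x2) = a + b − a·b on (0.9440, 0.0673) = 0.9477
NOT ((x1 OR (NOT x2 OR NOT x1)) OR ((NOT x2 AND x3) AND x2)) = 1 − 0.9477 = 0.0523

0.052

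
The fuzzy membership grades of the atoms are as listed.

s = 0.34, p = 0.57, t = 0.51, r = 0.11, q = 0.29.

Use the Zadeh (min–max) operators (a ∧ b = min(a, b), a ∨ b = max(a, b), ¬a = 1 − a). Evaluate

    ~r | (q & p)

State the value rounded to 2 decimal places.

0.89

~r = 1 − 0.11 = 0.89
q & p = min(a, b) on (0.29, 0.57) = 0.29
~r | (q & p) = max(a, b) on (0.89, 0.29) = 0.89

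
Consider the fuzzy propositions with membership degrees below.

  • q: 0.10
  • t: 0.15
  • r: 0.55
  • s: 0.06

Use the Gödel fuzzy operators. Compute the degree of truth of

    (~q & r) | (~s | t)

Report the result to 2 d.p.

0.94

~q = 1 − 0.10 = 0.90
~q & r = min(a, b) on (0.90, 0.55) = 0.55
~s = 1 − 0.06 = 0.94
~s | t = max(a, b) on (0.94, 0.15) = 0.94
(~q & r) | (~s | t) = max(a, b) on (0.55, 0.94) = 0.94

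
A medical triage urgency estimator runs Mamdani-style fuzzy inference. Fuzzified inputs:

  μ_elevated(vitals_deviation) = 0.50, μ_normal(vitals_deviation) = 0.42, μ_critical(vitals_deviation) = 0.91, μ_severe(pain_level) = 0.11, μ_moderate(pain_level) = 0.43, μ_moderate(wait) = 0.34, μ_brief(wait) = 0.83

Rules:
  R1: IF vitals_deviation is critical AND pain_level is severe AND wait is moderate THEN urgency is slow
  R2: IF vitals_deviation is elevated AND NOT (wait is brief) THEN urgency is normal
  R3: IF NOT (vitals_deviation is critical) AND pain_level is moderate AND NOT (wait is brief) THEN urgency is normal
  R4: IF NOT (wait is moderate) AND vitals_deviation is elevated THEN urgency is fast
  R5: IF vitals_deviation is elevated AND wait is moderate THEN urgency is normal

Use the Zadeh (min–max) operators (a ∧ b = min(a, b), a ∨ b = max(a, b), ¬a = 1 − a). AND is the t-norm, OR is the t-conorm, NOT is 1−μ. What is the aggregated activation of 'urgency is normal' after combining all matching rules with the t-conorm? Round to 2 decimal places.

0.34

R1: critical=0.91, severe=0.11, moderate=0.34; AND[min(a, b)] → w = 0.11
R2: elevated=0.50, ¬brief=1−0.83=0.17; AND[min(a, b)] → w = 0.17
R3: ¬critical=1−0.91=0.09, moderate=0.43, ¬brief=1−0.83=0.17; AND[min(a, b)] → w = 0.09
R4: ¬moderate=1−0.34=0.66, elevated=0.50; AND[min(a, b)] → w = 0.50
R5: elevated=0.50, moderate=0.34; AND[min(a, b)] → w = 0.34
Rules with consequent 'normal': {R2, R3, R5} → strengths 0.17, 0.09, 0.34
Aggregate via t-conorm [max(a, b)]: 0.34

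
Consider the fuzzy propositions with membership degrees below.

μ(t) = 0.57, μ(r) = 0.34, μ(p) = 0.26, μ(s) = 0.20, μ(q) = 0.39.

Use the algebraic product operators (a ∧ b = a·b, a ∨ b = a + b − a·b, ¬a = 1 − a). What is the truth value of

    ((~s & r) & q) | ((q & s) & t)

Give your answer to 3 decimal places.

~s = 1 − 0.2000 = 0.8000
~s & r = a·b on (0.8000, 0.3400) = 0.2720
(~s & r) & q = a·b on (0.2720, 0.3900) = 0.1061
q & s = a·b on (0.3900, 0.2000) = 0.0780
(q & s) & t = a·b on (0.0780, 0.5700) = 0.0445
((~s & r) & q) | ((q & s) & t) = a + b − a·b on (0.1061, 0.0445) = 0.1458

0.146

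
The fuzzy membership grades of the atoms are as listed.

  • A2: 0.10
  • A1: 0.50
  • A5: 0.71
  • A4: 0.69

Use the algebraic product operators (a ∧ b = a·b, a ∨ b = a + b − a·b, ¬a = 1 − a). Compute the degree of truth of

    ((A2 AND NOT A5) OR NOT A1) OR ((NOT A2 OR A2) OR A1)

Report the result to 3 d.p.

0.978

NOT A5 = 1 − 0.7100 = 0.2900
A2 AND NOT A5 = a·b on (0.1000, 0.2900) = 0.0290
NOT A1 = 1 − 0.5000 = 0.5000
(A2 AND NOT A5) OR NOT A1 = a + b − a·b on (0.0290, 0.5000) = 0.5145
NOT A2 = 1 − 0.1000 = 0.9000
NOT A2 OR A2 = a + b − a·b on (0.9000, 0.1000) = 0.9100
(NOT A2 OR A2) OR A1 = a + b − a·b on (0.9100, 0.5000) = 0.9550
((A2 AND NOT A5) OR NOT A1) OR ((NOT A2 OR A2) OR A1) = a + b − a·b on (0.5145, 0.9550) = 0.9782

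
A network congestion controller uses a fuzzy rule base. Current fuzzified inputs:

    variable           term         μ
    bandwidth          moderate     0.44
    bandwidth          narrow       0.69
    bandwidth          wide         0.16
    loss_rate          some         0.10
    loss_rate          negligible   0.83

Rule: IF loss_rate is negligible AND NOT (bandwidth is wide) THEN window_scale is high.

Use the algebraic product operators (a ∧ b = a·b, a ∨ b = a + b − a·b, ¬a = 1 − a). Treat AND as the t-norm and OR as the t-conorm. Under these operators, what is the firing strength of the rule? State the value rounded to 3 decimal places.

0.697

firing strength: negligible=0.83, ¬wide=1−0.16=0.84; AND[a·b] → w = 0.6972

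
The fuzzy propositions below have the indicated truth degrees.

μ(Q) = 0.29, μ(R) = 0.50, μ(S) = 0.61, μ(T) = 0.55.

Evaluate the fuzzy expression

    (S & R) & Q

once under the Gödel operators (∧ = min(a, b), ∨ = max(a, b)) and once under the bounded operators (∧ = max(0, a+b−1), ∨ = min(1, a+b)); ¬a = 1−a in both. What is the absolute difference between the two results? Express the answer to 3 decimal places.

0.290

Under Gödel:
  S & R = min(a, b) on (0.61, 0.50) = 0.50
  (S & R) & Q = min(a, b) on (0.50, 0.29) = 0.29
  → value = 0.2900
Under bounded:
  S & R = max(0, a+b−1) on (0.61, 0.50) = 0.11
  (S & R) & Q = max(0, a+b−1) on (0.11, 0.29) = 0.00
  → value = 0.0000
|0.2900 − 0.0000| = 0.290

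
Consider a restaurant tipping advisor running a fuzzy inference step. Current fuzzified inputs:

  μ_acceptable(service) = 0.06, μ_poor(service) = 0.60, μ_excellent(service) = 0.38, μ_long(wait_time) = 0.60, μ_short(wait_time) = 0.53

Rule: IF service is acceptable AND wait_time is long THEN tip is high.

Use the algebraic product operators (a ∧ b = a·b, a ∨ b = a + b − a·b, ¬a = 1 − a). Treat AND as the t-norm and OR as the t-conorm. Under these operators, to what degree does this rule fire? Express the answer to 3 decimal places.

firing strength: acceptable=0.06, long=0.60; AND[a·b] → w = 0.0360

0.036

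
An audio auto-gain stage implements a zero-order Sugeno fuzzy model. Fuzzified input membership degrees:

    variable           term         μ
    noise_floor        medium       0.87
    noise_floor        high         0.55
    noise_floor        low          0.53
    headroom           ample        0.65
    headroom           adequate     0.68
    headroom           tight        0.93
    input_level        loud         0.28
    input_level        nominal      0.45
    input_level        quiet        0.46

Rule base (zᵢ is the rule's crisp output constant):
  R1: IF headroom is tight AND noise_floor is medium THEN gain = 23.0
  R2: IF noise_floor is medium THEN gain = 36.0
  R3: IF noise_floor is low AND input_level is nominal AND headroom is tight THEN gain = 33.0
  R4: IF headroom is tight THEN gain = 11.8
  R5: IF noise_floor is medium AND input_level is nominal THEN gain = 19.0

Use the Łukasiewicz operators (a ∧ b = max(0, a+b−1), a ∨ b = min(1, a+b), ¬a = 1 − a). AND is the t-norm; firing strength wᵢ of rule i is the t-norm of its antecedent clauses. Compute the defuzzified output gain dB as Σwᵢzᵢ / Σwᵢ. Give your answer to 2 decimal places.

22.87

R1 (z=23.0): tight=0.93, medium=0.87; AND[max(0, a+b−1)] → w = 0.80
R2 (z=36.0): medium=0.87 → w = 0.87
R3 (z=33.0): low=0.53, nominal=0.45, tight=0.93; AND[max(0, a+b−1)] → w = 0.00
R4 (z=11.8): tight=0.93 → w = 0.93
R5 (z=19.0): medium=0.87, nominal=0.45; AND[max(0, a+b−1)] → w = 0.32
Weighted average = (0.80·23.0 + 0.87·36.0 + 0.00·33.0 + 0.93·11.8 + 0.32·19.0) / (0.80 + 0.87 + 0.00 + 0.93 + 0.32)
  = 66.7740 / 2.9200 = 22.87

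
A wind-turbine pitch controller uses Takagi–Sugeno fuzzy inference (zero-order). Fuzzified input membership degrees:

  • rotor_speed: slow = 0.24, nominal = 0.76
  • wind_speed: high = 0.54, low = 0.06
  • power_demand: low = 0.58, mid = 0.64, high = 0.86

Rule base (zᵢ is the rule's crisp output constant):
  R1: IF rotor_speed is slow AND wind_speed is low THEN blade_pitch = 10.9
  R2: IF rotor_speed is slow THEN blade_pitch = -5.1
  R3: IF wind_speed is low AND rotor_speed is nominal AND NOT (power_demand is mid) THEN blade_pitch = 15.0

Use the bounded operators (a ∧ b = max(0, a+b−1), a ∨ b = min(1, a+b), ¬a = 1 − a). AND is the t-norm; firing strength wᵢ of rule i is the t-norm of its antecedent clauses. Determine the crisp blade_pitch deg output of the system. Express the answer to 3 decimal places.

-5.100

R1 (z=10.9): slow=0.24, low=0.06; AND[max(0, a+b−1)] → w = 0.00
R2 (z=-5.1): slow=0.24 → w = 0.24
R3 (z=15.0): low=0.06, nominal=0.76, ¬mid=1−0.64=0.36; AND[max(0, a+b−1)] → w = 0.00
Weighted average = (0.00·10.9 + 0.24·-5.1 + 0.00·15.0) / (0.00 + 0.24 + 0.00)
  = -1.2240 / 0.2400 = -5.100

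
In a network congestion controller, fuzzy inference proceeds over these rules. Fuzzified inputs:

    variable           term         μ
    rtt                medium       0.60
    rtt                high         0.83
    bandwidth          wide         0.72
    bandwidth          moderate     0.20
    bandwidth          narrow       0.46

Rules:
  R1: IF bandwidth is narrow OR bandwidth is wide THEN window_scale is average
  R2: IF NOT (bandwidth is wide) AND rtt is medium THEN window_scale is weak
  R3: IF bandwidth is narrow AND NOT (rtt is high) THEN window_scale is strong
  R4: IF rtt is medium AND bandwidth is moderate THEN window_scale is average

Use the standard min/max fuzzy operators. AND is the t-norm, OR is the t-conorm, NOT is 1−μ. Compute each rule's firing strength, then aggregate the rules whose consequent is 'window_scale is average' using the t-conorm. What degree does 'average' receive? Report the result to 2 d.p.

0.72

R1: narrow=0.46, wide=0.72; OR[max(a, b)] → w = 0.72
R2: ¬wide=1−0.72=0.28, medium=0.60; AND[min(a, b)] → w = 0.28
R3: narrow=0.46, ¬high=1−0.83=0.17; AND[min(a, b)] → w = 0.17
R4: medium=0.60, moderate=0.20; AND[min(a, b)] → w = 0.20
Rules with consequent 'average': {R1, R4} → strengths 0.72, 0.20
Aggregate via t-conorm [max(a, b)]: 0.72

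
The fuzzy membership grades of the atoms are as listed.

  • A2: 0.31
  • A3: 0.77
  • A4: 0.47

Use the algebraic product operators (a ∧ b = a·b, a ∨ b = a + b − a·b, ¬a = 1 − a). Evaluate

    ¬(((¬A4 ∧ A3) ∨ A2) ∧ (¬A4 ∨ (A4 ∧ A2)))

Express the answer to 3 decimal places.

¬A4 = 1 − 0.4700 = 0.5300
¬A4 ∧ A3 = a·b on (0.5300, 0.7700) = 0.4081
(¬A4 ∧ A3) ∨ A2 = a + b − a·b on (0.4081, 0.3100) = 0.5916
¬A4 = 1 − 0.4700 = 0.5300
A4 ∧ A2 = a·b on (0.4700, 0.3100) = 0.1457
¬A4 ∨ (A4 ∧ A2) = a + b − a·b on (0.5300, 0.1457) = 0.5985
((¬A4 ∧ A3) ∨ A2) ∧ (¬A4 ∨ (A4 ∧ A2)) = a·b on (0.5916, 0.5985) = 0.3541
¬(((¬A4 ∧ A3) ∨ A2) ∧ (¬A4 ∨ (A4 ∧ A2))) = 1 − 0.3541 = 0.6459

0.646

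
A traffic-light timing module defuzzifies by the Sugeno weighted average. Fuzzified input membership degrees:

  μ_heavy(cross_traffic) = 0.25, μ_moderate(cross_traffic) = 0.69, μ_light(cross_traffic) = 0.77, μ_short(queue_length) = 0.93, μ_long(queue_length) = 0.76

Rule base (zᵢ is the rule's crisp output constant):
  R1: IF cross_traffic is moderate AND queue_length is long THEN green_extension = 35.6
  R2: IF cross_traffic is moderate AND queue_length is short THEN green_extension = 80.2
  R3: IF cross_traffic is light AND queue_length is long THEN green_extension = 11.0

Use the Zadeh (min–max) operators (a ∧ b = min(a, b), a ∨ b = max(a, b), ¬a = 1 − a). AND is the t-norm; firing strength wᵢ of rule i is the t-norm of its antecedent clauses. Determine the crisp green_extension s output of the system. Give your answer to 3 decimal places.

R1 (z=35.6): moderate=0.69, long=0.76; AND[min(a, b)] → w = 0.69
R2 (z=80.2): moderate=0.69, short=0.93; AND[min(a, b)] → w = 0.69
R3 (z=11.0): light=0.77, long=0.76; AND[min(a, b)] → w = 0.76
Weighted average = (0.69·35.6 + 0.69·80.2 + 0.76·11.0) / (0.69 + 0.69 + 0.76)
  = 88.2620 / 2.1400 = 41.244

41.244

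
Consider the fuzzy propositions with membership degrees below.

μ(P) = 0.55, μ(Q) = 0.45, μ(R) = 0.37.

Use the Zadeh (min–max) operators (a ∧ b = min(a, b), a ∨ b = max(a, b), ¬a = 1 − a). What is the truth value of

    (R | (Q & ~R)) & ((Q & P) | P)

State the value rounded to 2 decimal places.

~R = 1 − 0.37 = 0.63
Q & ~R = min(a, b) on (0.45, 0.63) = 0.45
R | (Q & ~R) = max(a, b) on (0.37, 0.45) = 0.45
Q & P = min(a, b) on (0.45, 0.55) = 0.45
(Q & P) | P = max(a, b) on (0.45, 0.55) = 0.55
(R | (Q & ~R)) & ((Q & P) | P) = min(a, b) on (0.45, 0.55) = 0.45

0.45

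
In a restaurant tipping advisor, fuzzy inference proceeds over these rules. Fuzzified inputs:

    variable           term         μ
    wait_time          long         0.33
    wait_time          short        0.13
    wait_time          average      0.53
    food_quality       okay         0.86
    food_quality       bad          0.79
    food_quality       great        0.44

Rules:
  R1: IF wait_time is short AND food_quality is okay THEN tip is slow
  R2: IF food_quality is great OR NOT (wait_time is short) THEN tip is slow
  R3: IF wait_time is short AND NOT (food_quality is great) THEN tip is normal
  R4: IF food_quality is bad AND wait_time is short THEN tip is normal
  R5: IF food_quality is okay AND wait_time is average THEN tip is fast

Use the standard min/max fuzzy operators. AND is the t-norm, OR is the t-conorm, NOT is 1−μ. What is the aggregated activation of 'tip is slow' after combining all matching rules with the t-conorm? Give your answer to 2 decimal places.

0.87

R1: short=0.13, okay=0.86; AND[min(a, b)] → w = 0.13
R2: great=0.44, ¬short=1−0.13=0.87; OR[max(a, b)] → w = 0.87
R3: short=0.13, ¬great=1−0.44=0.56; AND[min(a, b)] → w = 0.13
R4: bad=0.79, short=0.13; AND[min(a, b)] → w = 0.13
R5: okay=0.86, average=0.53; AND[min(a, b)] → w = 0.53
Rules with consequent 'slow': {R1, R2} → strengths 0.13, 0.87
Aggregate via t-conorm [max(a, b)]: 0.87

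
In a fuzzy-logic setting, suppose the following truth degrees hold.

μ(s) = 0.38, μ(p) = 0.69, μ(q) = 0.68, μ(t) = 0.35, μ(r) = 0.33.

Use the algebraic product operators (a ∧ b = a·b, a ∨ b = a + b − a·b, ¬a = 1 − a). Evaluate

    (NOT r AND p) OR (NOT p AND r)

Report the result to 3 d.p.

NOT r = 1 − 0.3300 = 0.6700
NOT r AND p = a·b on (0.6700, 0.6900) = 0.4623
NOT p = 1 − 0.6900 = 0.3100
NOT p AND r = a·b on (0.3100, 0.3300) = 0.1023
(NOT r AND p) OR (NOT p AND r) = a + b − a·b on (0.4623, 0.1023) = 0.5173

0.517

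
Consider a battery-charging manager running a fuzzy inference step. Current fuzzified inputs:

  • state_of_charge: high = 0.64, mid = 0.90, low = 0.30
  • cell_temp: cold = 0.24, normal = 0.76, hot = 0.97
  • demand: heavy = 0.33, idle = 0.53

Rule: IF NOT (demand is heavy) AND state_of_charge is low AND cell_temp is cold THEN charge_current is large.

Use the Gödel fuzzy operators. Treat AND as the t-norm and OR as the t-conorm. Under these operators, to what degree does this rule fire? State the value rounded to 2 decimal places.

0.24

firing strength: ¬heavy=1−0.33=0.67, low=0.30, cold=0.24; AND[min(a, b)] → w = 0.24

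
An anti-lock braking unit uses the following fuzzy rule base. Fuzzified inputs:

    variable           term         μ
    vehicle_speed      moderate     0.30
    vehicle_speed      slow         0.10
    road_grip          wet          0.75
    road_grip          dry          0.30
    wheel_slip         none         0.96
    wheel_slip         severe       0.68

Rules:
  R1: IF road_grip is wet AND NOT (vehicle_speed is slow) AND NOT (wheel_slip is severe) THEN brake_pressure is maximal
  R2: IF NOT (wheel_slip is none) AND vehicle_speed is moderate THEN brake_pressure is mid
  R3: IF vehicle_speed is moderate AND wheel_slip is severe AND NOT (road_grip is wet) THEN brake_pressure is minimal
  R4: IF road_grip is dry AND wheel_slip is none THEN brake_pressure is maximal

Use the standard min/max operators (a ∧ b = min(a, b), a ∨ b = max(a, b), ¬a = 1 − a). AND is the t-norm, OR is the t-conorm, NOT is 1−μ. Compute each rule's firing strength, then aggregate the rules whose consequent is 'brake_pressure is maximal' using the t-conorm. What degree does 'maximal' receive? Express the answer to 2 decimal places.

0.32

R1: wet=0.75, ¬slow=1−0.10=0.90, ¬severe=1−0.68=0.32; AND[min(a, b)] → w = 0.32
R2: ¬none=1−0.96=0.04, moderate=0.30; AND[min(a, b)] → w = 0.04
R3: moderate=0.30, severe=0.68, ¬wet=1−0.75=0.25; AND[min(a, b)] → w = 0.25
R4: dry=0.30, none=0.96; AND[min(a, b)] → w = 0.30
Rules with consequent 'maximal': {R1, R4} → strengths 0.32, 0.30
Aggregate via t-conorm [max(a, b)]: 0.32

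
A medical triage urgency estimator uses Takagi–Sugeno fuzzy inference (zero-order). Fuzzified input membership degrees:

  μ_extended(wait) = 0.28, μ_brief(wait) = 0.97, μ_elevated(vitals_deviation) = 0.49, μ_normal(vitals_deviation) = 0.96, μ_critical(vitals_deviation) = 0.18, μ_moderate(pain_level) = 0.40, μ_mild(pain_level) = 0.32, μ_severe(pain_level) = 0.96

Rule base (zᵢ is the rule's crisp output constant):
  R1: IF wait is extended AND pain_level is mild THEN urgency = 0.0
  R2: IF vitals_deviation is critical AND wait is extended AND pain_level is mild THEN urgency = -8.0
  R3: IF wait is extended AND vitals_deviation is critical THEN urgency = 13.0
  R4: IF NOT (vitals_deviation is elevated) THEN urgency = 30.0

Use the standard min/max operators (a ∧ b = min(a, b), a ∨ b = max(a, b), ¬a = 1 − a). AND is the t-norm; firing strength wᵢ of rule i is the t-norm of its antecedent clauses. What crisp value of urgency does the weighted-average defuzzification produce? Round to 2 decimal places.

R1 (z=0.0): extended=0.28, mild=0.32; AND[min(a, b)] → w = 0.28
R2 (z=-8.0): critical=0.18, extended=0.28, mild=0.32; AND[min(a, b)] → w = 0.18
R3 (z=13.0): extended=0.28, critical=0.18; AND[min(a, b)] → w = 0.18
R4 (z=30.0): ¬elevated=1−0.49=0.51 → w = 0.51
Weighted average = (0.28·0.0 + 0.18·-8.0 + 0.18·13.0 + 0.51·30.0) / (0.28 + 0.18 + 0.18 + 0.51)
  = 16.2000 / 1.1500 = 14.09

14.09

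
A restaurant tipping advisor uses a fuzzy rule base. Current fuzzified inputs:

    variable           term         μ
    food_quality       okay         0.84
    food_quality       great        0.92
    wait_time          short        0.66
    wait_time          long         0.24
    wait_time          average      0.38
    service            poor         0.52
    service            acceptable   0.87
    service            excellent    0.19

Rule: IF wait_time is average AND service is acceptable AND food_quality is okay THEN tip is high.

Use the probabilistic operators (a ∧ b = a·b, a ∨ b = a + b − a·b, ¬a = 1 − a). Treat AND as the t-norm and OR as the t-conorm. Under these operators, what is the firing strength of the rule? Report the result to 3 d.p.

0.278

firing strength: average=0.38, acceptable=0.87, okay=0.84; AND[a·b] → w = 0.2777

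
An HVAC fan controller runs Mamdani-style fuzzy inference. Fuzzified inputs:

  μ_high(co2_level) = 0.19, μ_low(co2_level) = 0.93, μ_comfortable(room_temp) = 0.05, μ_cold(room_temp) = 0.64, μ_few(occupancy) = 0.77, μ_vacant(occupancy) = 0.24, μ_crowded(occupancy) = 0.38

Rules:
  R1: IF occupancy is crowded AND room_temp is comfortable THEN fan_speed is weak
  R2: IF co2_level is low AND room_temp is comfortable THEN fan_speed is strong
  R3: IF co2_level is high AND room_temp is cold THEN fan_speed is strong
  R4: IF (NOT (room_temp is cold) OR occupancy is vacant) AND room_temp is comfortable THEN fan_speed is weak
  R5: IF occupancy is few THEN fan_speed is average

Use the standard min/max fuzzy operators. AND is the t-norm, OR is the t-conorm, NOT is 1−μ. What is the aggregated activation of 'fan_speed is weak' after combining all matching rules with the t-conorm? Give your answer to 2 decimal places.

0.05

R1: crowded=0.38, comfortable=0.05; AND[min(a, b)] → w = 0.05
R2: low=0.93, comfortable=0.05; AND[min(a, b)] → w = 0.05
R3: high=0.19, cold=0.64; AND[min(a, b)] → w = 0.19
R4: (¬cold=1−0.64=0.36 OR vacant=0.24) = 0.36; AND[min(a, b)] with comfortable=0.05 → w = 0.05
R5: few=0.77 → w = 0.77
Rules with consequent 'weak': {R1, R4} → strengths 0.05, 0.05
Aggregate via t-conorm [max(a, b)]: 0.05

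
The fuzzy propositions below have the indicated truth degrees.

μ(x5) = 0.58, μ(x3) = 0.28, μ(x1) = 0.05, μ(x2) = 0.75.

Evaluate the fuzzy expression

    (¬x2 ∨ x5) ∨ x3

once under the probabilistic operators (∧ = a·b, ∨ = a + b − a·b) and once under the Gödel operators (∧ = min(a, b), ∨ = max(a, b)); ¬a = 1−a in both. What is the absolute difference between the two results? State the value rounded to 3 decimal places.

Under probabilistic:
  ¬x2 = 1 − 0.7500 = 0.2500
  ¬x2 ∨ x5 = a + b − a·b on (0.2500, 0.5800) = 0.6850
  (¬x2 ∨ x5) ∨ x3 = a + b − a·b on (0.6850, 0.2800) = 0.7732
  → value = 0.7732
Under Gödel:
  ¬x2 = 1 − 0.75 = 0.25
  ¬x2 ∨ x5 = max(a, b) on (0.25, 0.58) = 0.58
  (¬x2 ∨ x5) ∨ x3 = max(a, b) on (0.58, 0.28) = 0.58
  → value = 0.5800
|0.7732 − 0.5800| = 0.193

0.193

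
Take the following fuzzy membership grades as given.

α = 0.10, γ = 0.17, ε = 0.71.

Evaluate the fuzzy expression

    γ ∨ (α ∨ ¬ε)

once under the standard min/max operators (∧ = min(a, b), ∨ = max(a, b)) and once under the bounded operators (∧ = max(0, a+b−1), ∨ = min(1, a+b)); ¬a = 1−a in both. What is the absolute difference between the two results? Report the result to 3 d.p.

0.270

Under standard min/max:
  ¬ε = 1 − 0.71 = 0.29
  α ∨ ¬ε = max(a, b) on (0.10, 0.29) = 0.29
  γ ∨ (α ∨ ¬ε) = max(a, b) on (0.17, 0.29) = 0.29
  → value = 0.2900
Under bounded:
  ¬ε = 1 − 0.71 = 0.29
  α ∨ ¬ε = min(1, a+b) on (0.10, 0.29) = 0.39
  γ ∨ (α ∨ ¬ε) = min(1, a+b) on (0.17, 0.39) = 0.56
  → value = 0.5600
|0.2900 − 0.5600| = 0.270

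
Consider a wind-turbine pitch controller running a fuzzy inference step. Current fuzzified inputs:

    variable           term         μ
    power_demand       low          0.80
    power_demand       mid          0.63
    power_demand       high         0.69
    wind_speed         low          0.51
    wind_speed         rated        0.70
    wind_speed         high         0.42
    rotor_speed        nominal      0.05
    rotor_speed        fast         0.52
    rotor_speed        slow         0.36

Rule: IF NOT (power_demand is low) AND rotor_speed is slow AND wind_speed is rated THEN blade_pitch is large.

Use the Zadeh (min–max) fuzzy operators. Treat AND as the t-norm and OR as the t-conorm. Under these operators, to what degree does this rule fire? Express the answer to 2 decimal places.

0.20

firing strength: ¬low=1−0.80=0.20, slow=0.36, rated=0.70; AND[min(a, b)] → w = 0.20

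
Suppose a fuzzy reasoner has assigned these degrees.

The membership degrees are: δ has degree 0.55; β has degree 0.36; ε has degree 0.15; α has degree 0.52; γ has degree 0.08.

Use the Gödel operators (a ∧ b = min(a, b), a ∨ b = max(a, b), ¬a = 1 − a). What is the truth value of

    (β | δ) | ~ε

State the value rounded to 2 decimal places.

β | δ = max(a, b) on (0.36, 0.55) = 0.55
~ε = 1 − 0.15 = 0.85
(β | δ) | ~ε = max(a, b) on (0.55, 0.85) = 0.85

0.85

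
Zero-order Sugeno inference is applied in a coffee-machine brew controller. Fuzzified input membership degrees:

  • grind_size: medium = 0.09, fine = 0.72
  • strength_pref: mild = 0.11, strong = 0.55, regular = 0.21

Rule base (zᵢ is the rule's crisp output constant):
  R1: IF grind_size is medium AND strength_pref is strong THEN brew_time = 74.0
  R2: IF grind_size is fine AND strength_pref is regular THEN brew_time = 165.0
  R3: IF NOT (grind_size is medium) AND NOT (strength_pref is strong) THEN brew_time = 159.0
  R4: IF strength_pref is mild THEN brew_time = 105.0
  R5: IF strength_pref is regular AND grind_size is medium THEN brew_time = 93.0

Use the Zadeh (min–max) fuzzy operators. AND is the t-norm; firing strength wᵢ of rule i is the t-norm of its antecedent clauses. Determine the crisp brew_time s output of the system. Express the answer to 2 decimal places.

139.77

R1 (z=74.0): medium=0.09, strong=0.55; AND[min(a, b)] → w = 0.09
R2 (z=165.0): fine=0.72, regular=0.21; AND[min(a, b)] → w = 0.21
R3 (z=159.0): ¬medium=1−0.09=0.91, ¬strong=1−0.55=0.45; AND[min(a, b)] → w = 0.45
R4 (z=105.0): mild=0.11 → w = 0.11
R5 (z=93.0): regular=0.21, medium=0.09; AND[min(a, b)] → w = 0.09
Weighted average = (0.09·74.0 + 0.21·165.0 + 0.45·159.0 + 0.11·105.0 + 0.09·93.0) / (0.09 + 0.21 + 0.45 + 0.11 + 0.09)
  = 132.7800 / 0.9500 = 139.77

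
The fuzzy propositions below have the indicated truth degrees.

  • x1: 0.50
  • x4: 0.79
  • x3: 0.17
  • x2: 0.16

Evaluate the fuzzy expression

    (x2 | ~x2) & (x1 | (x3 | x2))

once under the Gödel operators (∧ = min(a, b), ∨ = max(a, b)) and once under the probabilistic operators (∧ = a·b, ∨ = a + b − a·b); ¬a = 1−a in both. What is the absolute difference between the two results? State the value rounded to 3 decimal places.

0.064

Under Gödel:
  ~x2 = 1 − 0.16 = 0.84
  x2 | ~x2 = max(a, b) on (0.16, 0.84) = 0.84
  x3 | x2 = max(a, b) on (0.17, 0.16) = 0.17
  x1 | (x3 | x2) = max(a, b) on (0.50, 0.17) = 0.50
  (x2 | ~x2) & (x1 | (x3 | x2)) = min(a, b) on (0.84, 0.50) = 0.50
  → value = 0.5000
Under probabilistic:
  ~x2 = 1 − 0.1600 = 0.8400
  x2 | ~x2 = a + b − a·b on (0.1600, 0.8400) = 0.8656
  x3 | x2 = a + b − a·b on (0.1700, 0.1600) = 0.3028
  x1 | (x3 | x2) = a + b − a·b on (0.5000, 0.3028) = 0.6514
  (x2 | ~x2) & (x1 | (x3 | x2)) = a·b on (0.8656, 0.6514) = 0.5639
  → value = 0.5639
|0.5000 − 0.5639| = 0.064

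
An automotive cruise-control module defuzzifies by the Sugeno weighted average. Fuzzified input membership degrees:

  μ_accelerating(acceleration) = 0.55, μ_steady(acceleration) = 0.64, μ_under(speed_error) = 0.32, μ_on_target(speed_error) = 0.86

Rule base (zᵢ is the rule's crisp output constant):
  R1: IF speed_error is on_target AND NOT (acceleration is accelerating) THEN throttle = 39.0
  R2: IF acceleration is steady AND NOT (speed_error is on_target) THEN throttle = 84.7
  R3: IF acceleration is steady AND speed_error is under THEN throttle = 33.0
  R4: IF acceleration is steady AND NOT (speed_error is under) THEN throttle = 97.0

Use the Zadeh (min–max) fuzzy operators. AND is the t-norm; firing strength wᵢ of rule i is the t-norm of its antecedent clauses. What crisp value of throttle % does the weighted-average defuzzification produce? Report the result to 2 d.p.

65.84

R1 (z=39.0): on_target=0.86, ¬accelerating=1−0.55=0.45; AND[min(a, b)] → w = 0.45
R2 (z=84.7): steady=0.64, ¬on_target=1−0.86=0.14; AND[min(a, b)] → w = 0.14
R3 (z=33.0): steady=0.64, under=0.32; AND[min(a, b)] → w = 0.32
R4 (z=97.0): steady=0.64, ¬under=1−0.32=0.68; AND[min(a, b)] → w = 0.64
Weighted average = (0.45·39.0 + 0.14·84.7 + 0.32·33.0 + 0.64·97.0) / (0.45 + 0.14 + 0.32 + 0.64)
  = 102.0480 / 1.5500 = 65.84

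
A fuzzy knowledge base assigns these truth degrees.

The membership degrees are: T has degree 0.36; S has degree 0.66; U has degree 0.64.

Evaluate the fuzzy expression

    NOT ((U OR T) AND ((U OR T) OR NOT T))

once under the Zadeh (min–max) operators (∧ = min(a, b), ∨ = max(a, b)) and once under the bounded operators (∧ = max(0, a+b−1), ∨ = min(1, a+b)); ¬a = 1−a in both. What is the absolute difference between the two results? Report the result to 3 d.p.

0.360

Under Zadeh (min–max):
  U OR T = max(a, b) on (0.64, 0.36) = 0.64
  U OR T = max(a, b) on (0.64, 0.36) = 0.64
  NOT T = 1 − 0.36 = 0.64
  (U OR T) OR NOT T = max(a, b) on (0.64, 0.64) = 0.64
  (U OR T) AND ((U OR T) OR NOT T) = min(a, b) on (0.64, 0.64) = 0.64
  NOT ((U OR T) AND ((U OR T) OR NOT T)) = 1 − 0.64 = 0.36
  → value = 0.3600
Under bounded:
  U OR T = min(1, a+b) on (0.64, 0.36) = 1.00
  U OR T = min(1, a+b) on (0.64, 0.36) = 1.00
  NOT T = 1 − 0.36 = 0.64
  (U OR T) OR NOT T = min(1, a+b) on (1.00, 0.64) = 1.00
  (U OR T) AND ((U OR T) OR NOT T) = max(0, a+b−1) on (1.00, 1.00) = 1.00
  NOT ((U OR T) AND ((U OR T) OR NOT T)) = 1 − 1.00 = 0.00
  → value = 0.0000
|0.3600 − 0.0000| = 0.360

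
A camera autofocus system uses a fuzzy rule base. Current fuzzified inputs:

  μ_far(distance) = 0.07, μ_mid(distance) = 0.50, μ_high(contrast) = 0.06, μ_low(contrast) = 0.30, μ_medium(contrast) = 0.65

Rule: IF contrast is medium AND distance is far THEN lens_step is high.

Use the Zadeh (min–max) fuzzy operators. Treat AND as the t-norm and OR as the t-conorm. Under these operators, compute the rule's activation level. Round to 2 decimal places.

0.07

firing strength: medium=0.65, far=0.07; AND[min(a, b)] → w = 0.07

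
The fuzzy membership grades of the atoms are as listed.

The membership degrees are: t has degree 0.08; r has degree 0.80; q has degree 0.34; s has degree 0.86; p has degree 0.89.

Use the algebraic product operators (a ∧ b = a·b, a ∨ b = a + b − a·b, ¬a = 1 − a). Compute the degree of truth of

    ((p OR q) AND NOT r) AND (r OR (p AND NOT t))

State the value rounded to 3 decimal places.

0.179

p OR q = a + b − a·b on (0.8900, 0.3400) = 0.9274
NOT r = 1 − 0.8000 = 0.2000
(p OR q) AND NOT r = a·b on (0.9274, 0.2000) = 0.1855
NOT t = 1 − 0.0800 = 0.9200
p AND NOT t = a·b on (0.8900, 0.9200) = 0.8188
r OR (p AND NOT t) = a + b − a·b on (0.8000, 0.8188) = 0.9638
((p OR q) AND NOT r) AND (r OR (p AND NOT t)) = a·b on (0.1855, 0.9638) = 0.1788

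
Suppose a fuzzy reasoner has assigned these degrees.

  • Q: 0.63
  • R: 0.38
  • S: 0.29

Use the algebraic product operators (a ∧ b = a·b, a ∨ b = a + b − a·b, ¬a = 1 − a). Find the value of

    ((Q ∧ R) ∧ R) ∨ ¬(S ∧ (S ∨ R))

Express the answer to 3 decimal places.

Q ∧ R = a·b on (0.6300, 0.3800) = 0.2394
(Q ∧ R) ∧ R = a·b on (0.2394, 0.3800) = 0.0910
S ∨ R = a + b − a·b on (0.2900, 0.3800) = 0.5598
S ∧ (S ∨ R) = a·b on (0.2900, 0.5598) = 0.1623
¬(S ∧ (S ∨ R)) = 1 − 0.1623 = 0.8377
((Q ∧ R) ∧ R) ∨ ¬(S ∧ (S ∨ R)) = a + b − a·b on (0.0910, 0.8377) = 0.8524

0.852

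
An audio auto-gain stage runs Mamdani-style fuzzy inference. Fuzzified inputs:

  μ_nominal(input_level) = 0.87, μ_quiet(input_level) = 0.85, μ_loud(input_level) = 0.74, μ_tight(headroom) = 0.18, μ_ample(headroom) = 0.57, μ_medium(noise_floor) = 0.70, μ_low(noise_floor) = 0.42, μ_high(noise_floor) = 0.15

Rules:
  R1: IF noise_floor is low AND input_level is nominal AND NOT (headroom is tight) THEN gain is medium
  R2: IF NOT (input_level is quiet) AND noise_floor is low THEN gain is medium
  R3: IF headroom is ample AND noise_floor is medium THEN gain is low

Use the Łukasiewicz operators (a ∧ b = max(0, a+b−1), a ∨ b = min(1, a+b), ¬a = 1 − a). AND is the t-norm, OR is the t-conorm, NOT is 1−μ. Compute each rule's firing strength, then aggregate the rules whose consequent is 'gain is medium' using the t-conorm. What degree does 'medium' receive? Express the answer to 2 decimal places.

R1: low=0.42, nominal=0.87, ¬tight=1−0.18=0.82; AND[max(0, a+b−1)] → w = 0.11
R2: ¬quiet=1−0.85=0.15, low=0.42; AND[max(0, a+b−1)] → w = 0.00
R3: ample=0.57, medium=0.70; AND[max(0, a+b−1)] → w = 0.27
Rules with consequent 'medium': {R1, R2} → strengths 0.11, 0.00
Aggregate via t-conorm [min(1, a+b)]: 0.11

0.11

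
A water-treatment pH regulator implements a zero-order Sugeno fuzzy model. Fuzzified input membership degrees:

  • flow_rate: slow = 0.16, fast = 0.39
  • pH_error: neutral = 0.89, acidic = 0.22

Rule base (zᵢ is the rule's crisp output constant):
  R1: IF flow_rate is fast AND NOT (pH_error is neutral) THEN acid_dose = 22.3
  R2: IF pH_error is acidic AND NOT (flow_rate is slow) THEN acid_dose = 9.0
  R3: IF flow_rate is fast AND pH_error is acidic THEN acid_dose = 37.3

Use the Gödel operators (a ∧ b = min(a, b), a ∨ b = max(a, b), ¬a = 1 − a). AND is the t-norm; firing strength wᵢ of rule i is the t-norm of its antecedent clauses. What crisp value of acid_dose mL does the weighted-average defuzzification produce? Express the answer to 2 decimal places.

R1 (z=22.3): fast=0.39, ¬neutral=1−0.89=0.11; AND[min(a, b)] → w = 0.11
R2 (z=9.0): acidic=0.22, ¬slow=1−0.16=0.84; AND[min(a, b)] → w = 0.22
R3 (z=37.3): fast=0.39, acidic=0.22; AND[min(a, b)] → w = 0.22
Weighted average = (0.11·22.3 + 0.22·9.0 + 0.22·37.3) / (0.11 + 0.22 + 0.22)
  = 12.6390 / 0.5500 = 22.98

22.98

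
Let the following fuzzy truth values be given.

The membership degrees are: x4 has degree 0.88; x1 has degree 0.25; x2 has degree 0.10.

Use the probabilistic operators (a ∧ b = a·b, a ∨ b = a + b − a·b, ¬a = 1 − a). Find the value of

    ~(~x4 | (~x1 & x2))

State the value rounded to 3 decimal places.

~x4 = 1 − 0.8800 = 0.1200
~x1 = 1 − 0.2500 = 0.7500
~x1 & x2 = a·b on (0.7500, 0.1000) = 0.0750
~x4 | (~x1 & x2) = a + b − a·b on (0.1200, 0.0750) = 0.1860
~(~x4 | (~x1 & x2)) = 1 − 0.1860 = 0.8140

0.814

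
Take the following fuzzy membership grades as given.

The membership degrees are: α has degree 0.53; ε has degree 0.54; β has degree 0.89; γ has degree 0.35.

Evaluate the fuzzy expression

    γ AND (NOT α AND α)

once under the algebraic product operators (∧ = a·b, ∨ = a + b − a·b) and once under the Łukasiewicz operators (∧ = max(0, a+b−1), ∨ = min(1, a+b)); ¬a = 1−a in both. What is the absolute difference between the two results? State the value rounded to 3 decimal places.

0.087

Under algebraic product:
  NOT α = 1 − 0.5300 = 0.4700
  NOT α AND α = a·b on (0.4700, 0.5300) = 0.2491
  γ AND (NOT α AND α) = a·b on (0.3500, 0.2491) = 0.0872
  → value = 0.0872
Under Łukasiewicz:
  NOT α = 1 − 0.53 = 0.47
  NOT α AND α = max(0, a+b−1) on (0.47, 0.53) = 0.00
  γ AND (NOT α AND α) = max(0, a+b−1) on (0.35, 0.00) = 0.00
  → value = 0.0000
|0.0872 − 0.0000| = 0.087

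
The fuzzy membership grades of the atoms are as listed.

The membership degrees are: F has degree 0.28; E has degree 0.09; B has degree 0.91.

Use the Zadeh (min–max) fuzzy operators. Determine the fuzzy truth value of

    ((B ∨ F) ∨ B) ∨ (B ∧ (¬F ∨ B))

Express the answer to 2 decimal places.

0.91

B ∨ F = max(a, b) on (0.91, 0.28) = 0.91
(B ∨ F) ∨ B = max(a, b) on (0.91, 0.91) = 0.91
¬F = 1 − 0.28 = 0.72
¬F ∨ B = max(a, b) on (0.72, 0.91) = 0.91
B ∧ (¬F ∨ B) = min(a, b) on (0.91, 0.91) = 0.91
((B ∨ F) ∨ B) ∨ (B ∧ (¬F ∨ B)) = max(a, b) on (0.91, 0.91) = 0.91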